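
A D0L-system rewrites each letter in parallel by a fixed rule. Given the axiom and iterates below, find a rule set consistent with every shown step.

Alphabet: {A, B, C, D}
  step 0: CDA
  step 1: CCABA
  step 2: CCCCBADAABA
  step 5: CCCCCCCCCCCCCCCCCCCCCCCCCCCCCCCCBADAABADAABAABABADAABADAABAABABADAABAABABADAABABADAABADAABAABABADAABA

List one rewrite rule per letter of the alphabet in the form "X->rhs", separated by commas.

  step 1 ⇒ step 2: CCABA ⇒ CC·CC·BA·DAA·BA
    A ↦ BA
    B ↦ DAA
    C ↦ CC
  step 0 ⇒ step 1: CDA ⇒ CC·A·BA
    D ↦ A

A->BA, B->DAA, C->CC, D->A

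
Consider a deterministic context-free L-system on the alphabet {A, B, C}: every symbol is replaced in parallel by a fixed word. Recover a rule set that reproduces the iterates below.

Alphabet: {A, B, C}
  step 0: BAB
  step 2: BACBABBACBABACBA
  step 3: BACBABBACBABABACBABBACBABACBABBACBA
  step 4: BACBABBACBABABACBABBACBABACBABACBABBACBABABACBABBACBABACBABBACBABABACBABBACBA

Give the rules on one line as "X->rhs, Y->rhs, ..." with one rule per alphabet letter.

  step 3 ⇒ step 4: BACBABBACBABABACBABBACBABACBABBACBA ⇒ BA·CBA·B·BA·CBA·BA·BA·CBA·B·BA·CBA·BA·CBA·BA·CBA·B·BA·CBA·BA·BA·CBA·B·BA·CBA·BA·CBA·B·BA·CBA·BA·BA·CBA·B·BA·CBA
    A ↦ CBA
    B ↦ BA
    C ↦ B

A->CBA, B->BA, C->B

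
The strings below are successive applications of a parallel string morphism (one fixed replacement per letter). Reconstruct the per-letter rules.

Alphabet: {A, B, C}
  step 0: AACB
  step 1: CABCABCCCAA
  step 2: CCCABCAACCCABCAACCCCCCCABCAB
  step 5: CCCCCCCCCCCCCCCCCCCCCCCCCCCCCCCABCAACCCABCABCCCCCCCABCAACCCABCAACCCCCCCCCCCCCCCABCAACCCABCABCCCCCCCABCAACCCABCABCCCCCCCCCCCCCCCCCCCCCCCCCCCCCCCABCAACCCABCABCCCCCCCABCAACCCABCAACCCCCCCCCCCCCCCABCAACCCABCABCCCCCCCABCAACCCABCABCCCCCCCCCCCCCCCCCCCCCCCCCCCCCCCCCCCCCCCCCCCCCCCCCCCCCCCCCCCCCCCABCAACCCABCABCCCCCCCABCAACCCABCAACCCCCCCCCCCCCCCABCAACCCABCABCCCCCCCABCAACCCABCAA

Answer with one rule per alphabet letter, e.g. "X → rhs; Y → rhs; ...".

  step 1 ⇒ step 2: CABCABCCCAA ⇒ CC·CAB·CAA·CC·CAB·CAA·CC·CC·CC·CAB·CAB
    A ↦ CAB
    B ↦ CAA
    C ↦ CC

A->CAB, B->CAA, C->CC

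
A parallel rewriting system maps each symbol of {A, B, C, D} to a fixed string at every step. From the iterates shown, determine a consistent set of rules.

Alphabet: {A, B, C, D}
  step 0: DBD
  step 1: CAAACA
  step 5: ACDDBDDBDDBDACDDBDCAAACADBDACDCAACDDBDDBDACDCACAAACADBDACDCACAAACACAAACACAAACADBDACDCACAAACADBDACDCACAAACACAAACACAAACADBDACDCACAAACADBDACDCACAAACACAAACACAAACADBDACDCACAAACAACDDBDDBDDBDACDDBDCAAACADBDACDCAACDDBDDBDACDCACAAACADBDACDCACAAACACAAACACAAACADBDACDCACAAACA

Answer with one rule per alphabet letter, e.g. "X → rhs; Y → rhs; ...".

A->DBD, B->AA, C->ACD, D->CA

  step 0 ⇒ step 1: DBD ⇒ CA·AA·CA
    B ↦ AA
    D ↦ CA
    A ↦ DBD  (constrained at step 1)
    C ↦ ACD  (constrained at step 1)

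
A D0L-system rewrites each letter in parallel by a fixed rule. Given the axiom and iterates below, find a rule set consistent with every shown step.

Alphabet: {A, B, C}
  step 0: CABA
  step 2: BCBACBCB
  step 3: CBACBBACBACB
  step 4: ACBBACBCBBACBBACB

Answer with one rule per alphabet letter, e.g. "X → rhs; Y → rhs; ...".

A->B, B->CB, C->A

  step 3 ⇒ step 4: CBACBBACBACB ⇒ A·CB·B·A·CB·CB·B·A·CB·B·A·CB
    A ↦ B
    B ↦ CB
    C ↦ A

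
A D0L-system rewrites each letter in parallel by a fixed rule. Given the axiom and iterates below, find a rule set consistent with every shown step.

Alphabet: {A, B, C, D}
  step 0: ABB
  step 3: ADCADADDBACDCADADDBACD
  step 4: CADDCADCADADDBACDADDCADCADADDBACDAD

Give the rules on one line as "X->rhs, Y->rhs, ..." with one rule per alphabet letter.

A->C, B->DBA, C->D, D->AD

  step 3 ⇒ step 4: ADCADADDBACDCADADDBACD ⇒ C·AD·D·C·AD·C·AD·AD·DBA·C·D·AD·D·C·AD·C·AD·AD·DBA·C·D·AD
    A ↦ C
    B ↦ DBA
    C ↦ D
    D ↦ AD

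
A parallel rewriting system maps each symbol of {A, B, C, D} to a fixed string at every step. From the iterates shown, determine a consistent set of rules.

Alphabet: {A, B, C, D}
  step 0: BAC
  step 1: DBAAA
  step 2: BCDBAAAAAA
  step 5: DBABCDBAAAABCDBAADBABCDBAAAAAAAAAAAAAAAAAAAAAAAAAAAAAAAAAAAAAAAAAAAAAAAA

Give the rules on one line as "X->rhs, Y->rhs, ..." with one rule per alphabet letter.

  step 1 ⇒ step 2: DBAAA ⇒ BC·DB·AA·AA·AA
    A ↦ AA
    B ↦ DB
    D ↦ BC
  step 0 ⇒ step 1: BAC ⇒ DB·AA·A
    C ↦ A

A->AA, B->DB, C->A, D->BC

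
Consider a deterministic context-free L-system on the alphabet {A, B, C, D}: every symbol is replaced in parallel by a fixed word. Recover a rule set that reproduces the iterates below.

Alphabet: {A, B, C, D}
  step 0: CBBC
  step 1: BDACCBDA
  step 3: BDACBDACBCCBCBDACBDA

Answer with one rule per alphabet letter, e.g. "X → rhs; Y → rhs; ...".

  step 0 ⇒ step 1: CBBC ⇒ BDA·C·C·BDA
    B ↦ C
    C ↦ BDA
    A ↦ C  (constrained at step 1)
    D ↦ B  (constrained at step 1)

A->C, B->C, C->BDA, D->B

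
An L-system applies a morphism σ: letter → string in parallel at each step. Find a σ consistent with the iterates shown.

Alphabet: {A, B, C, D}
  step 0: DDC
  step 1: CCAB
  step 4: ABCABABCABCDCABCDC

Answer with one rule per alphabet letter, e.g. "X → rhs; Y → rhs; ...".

A->CD, B->C, C->AB, D->C

  step 0 ⇒ step 1: DDC ⇒ C·C·AB
    C ↦ AB
    D ↦ C
    A ↦ CD  (constrained at step 1)
    B ↦ C  (constrained at step 1)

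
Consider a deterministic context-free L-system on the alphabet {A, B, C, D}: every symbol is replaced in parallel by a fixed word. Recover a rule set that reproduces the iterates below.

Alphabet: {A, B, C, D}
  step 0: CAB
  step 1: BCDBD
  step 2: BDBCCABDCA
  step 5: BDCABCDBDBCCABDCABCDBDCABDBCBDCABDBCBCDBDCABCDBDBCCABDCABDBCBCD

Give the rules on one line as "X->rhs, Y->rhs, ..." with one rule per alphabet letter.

  step 1 ⇒ step 2: BCDBD ⇒ BD·BC·CA·BD·CA
    B ↦ BD
    C ↦ BC
    D ↦ CA
  step 0 ⇒ step 1: CAB ⇒ BC·D·BD
    A ↦ D

A->D, B->BD, C->BC, D->CA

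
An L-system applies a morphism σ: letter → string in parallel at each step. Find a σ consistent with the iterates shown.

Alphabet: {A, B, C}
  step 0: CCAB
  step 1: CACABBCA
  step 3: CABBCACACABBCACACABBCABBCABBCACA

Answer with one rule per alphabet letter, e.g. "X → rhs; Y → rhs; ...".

  step 0 ⇒ step 1: CCAB ⇒ CA·CA·BB·CA
    A ↦ BB
    B ↦ CA
    C ↦ CA

A->BB, B->CA, C->CA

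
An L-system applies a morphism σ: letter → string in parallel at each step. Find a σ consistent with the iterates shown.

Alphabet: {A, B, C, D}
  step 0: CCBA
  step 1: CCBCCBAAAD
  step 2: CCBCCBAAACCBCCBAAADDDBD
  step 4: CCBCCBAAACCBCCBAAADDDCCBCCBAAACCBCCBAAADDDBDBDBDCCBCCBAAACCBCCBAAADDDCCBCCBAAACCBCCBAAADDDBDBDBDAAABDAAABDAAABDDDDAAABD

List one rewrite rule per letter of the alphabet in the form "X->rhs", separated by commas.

  step 1 ⇒ step 2: CCBCCBAAAD ⇒ CCB·CCB·AAA·CCB·CCB·AAA·D·D·D·BD
    A ↦ D
    B ↦ AAA
    C ↦ CCB
    D ↦ BD

A->D, B->AAA, C->CCB, D->BD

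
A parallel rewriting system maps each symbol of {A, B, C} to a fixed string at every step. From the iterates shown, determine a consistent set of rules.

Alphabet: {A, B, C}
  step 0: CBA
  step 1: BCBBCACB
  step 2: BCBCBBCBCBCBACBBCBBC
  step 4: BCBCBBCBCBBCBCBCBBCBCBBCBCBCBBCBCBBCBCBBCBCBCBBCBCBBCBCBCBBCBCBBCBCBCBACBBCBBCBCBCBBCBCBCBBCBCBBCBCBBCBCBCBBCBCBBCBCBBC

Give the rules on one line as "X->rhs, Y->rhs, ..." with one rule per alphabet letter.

A->ACB, B->BC, C->BCB

  step 1 ⇒ step 2: BCBBCACB ⇒ BC·BCB·BC·BC·BCB·ACB·BCB·BC
    A ↦ ACB
    B ↦ BC
    C ↦ BCB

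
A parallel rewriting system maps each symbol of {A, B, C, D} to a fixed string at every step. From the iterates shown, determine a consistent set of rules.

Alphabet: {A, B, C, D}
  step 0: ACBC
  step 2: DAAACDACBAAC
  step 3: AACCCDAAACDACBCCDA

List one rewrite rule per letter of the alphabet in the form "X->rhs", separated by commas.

A->C, B->CB, C->DA, D->AA

  step 2 ⇒ step 3: DAAACDACBAAC ⇒ AA·C·C·C·DA·AA·C·DA·CB·C·C·DA
    A ↦ C
    B ↦ CB
    C ↦ DA
    D ↦ AA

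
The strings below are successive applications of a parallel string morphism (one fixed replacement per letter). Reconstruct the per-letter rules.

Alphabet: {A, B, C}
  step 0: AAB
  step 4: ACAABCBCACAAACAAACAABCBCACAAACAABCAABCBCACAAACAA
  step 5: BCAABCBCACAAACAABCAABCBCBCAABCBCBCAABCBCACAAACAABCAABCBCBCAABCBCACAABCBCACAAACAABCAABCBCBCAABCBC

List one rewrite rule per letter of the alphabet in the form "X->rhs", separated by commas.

  step 4 ⇒ step 5: ACAABCBCACAAACAAACAABCBCACAAACAABCAABCBCACAAACAA ⇒ BC·AA·BC·BC·AC·AA·AC·AA·BC·AA·BC·BC·BC·AA·BC·BC·BC·AA·BC·BC·AC·AA·AC·AA·BC·AA·BC·BC·BC·AA·BC·BC·AC·AA·BC·BC·AC·AA·AC·AA·BC·AA·BC·BC·BC·AA·BC·BC
    A ↦ BC
    B ↦ AC
    C ↦ AA

A->BC, B->AC, C->AA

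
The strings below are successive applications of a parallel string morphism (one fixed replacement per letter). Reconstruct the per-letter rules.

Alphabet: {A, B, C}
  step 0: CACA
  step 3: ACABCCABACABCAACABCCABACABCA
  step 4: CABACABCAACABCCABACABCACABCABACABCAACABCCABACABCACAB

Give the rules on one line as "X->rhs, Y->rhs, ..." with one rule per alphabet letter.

  step 3 ⇒ step 4: ACABCCABACABCAACABCCABACABCA ⇒ CAB·A·CAB·C·A·A·CAB·C·CAB·A·CAB·C·A·CAB·CAB·A·CAB·C·A·A·CAB·C·CAB·A·CAB·C·A·CAB
    A ↦ CAB
    B ↦ C
    C ↦ A

A->CAB, B->C, C->A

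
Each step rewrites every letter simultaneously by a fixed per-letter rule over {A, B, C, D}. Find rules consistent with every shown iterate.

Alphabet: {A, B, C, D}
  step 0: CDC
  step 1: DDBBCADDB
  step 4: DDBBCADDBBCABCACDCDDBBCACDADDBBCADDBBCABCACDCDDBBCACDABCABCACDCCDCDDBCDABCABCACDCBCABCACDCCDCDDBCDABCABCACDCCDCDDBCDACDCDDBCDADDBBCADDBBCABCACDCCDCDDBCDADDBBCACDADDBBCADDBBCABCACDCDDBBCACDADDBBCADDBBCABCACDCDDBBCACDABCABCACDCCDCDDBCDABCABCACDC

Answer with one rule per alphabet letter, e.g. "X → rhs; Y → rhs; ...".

  step 0 ⇒ step 1: CDC ⇒ DDB·BCA·DDB
    C ↦ DDB
    D ↦ BCA
    A ↦ CDA  (constrained at step 1)
    B ↦ CDC  (constrained at step 1)

A->CDA, B->CDC, C->DDB, D->BCA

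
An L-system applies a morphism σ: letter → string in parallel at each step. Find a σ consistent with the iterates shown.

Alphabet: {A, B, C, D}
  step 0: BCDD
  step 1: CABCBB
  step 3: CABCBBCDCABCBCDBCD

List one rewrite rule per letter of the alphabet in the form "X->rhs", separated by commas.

  step 0 ⇒ step 1: BCDD ⇒ CA·BC·B·B
    B ↦ CA
    C ↦ BC
    D ↦ B
    A ↦ D  (constrained at step 1)

A->D, B->CA, C->BC, D->B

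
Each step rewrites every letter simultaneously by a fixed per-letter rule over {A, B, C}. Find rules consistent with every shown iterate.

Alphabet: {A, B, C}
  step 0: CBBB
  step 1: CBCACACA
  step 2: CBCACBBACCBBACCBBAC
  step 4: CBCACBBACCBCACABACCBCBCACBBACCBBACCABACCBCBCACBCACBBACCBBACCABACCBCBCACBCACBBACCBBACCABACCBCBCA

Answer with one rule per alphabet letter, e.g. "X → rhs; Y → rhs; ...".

A->BAC, B->CA, C->CB

  step 1 ⇒ step 2: CBCACACA ⇒ CB·CA·CB·BAC·CB·BAC·CB·BAC
    A ↦ BAC
    B ↦ CA
    C ↦ CB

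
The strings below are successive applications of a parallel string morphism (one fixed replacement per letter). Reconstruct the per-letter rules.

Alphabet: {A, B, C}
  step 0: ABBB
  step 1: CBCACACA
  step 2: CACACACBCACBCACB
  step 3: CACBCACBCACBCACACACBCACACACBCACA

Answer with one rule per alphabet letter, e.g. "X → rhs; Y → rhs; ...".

  step 2 ⇒ step 3: CACACACBCACBCACB ⇒ CA·CB·CA·CB·CA·CB·CA·CA·CA·CB·CA·CA·CA·CB·CA·CA
    A ↦ CB
    B ↦ CA
    C ↦ CA

A->CB, B->CA, C->CA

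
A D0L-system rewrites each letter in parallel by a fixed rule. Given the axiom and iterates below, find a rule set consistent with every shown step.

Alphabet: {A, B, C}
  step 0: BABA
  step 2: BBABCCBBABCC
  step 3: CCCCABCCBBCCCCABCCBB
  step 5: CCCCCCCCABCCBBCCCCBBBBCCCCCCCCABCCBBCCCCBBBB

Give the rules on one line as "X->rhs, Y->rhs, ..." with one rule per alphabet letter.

  step 2 ⇒ step 3: BBABCCBBABCC ⇒ CC·CC·AB·CC·B·B·CC·CC·AB·CC·B·B
    A ↦ AB
    B ↦ CC
    C ↦ B

A->AB, B->CC, C->B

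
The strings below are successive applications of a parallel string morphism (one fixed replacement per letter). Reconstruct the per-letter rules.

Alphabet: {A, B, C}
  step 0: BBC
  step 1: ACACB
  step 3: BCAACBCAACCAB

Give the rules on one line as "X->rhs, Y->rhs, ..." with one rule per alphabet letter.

A->CA, B->AC, C->B

  step 0 ⇒ step 1: BBC ⇒ AC·AC·B
    B ↦ AC
    C ↦ B
    A ↦ CA  (constrained at step 1)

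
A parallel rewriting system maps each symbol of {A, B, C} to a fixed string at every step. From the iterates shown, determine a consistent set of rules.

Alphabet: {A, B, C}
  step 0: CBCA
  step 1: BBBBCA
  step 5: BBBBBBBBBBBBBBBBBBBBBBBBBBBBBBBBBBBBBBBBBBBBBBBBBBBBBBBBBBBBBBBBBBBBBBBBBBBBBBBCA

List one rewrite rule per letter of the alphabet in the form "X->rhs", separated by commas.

A->CA, B->BB, C->B

  step 0 ⇒ step 1: CBCA ⇒ B·BB·B·CA
    A ↦ CA
    B ↦ BB
    C ↦ B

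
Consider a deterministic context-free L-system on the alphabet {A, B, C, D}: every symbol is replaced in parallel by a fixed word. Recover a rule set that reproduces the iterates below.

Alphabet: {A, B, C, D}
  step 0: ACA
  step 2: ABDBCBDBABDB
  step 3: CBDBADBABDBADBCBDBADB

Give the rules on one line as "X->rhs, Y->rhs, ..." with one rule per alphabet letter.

  step 2 ⇒ step 3: ABDBCBDBABDB ⇒ CB·DB·A·DB·AB·DB·A·DB·CB·DB·A·DB
    A ↦ CB
    B ↦ DB
    C ↦ AB
    D ↦ A

A->CB, B->DB, C->AB, D->A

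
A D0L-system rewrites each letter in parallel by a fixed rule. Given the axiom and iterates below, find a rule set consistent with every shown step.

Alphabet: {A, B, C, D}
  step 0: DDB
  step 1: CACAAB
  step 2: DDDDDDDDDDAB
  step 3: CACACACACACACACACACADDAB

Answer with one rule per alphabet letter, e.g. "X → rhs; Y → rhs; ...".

A->DD, B->AB, C->DD, D->CA

  step 2 ⇒ step 3: DDDDDDDDDDAB ⇒ CA·CA·CA·CA·CA·CA·CA·CA·CA·CA·DD·AB
    A ↦ DD
    B ↦ AB
    D ↦ CA
  step 1 ⇒ step 2: CACAAB ⇒ DD·DD·DD·DD·DD·AB
    C ↦ DD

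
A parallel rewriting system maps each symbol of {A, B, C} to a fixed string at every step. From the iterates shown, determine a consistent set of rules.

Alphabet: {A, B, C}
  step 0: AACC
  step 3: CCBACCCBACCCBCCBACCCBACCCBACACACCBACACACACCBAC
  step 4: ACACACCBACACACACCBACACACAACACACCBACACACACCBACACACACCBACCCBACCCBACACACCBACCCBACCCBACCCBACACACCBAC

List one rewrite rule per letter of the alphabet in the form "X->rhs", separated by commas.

  step 3 ⇒ step 4: CCBACCCBACCCBCCBACCCBACCCBACACACCBACACACACCBAC ⇒ AC·AC·A·CCB·AC·AC·AC·A·CCB·AC·AC·AC·A·AC·AC·A·CCB·AC·AC·AC·A·CCB·AC·AC·AC·A·CCB·AC·CCB·AC·CCB·AC·AC·A·CCB·AC·CCB·AC·CCB·AC·CCB·AC·AC·A·CCB·AC
    A ↦ CCB
    B ↦ A
    C ↦ AC

A->CCB, B->A, C->AC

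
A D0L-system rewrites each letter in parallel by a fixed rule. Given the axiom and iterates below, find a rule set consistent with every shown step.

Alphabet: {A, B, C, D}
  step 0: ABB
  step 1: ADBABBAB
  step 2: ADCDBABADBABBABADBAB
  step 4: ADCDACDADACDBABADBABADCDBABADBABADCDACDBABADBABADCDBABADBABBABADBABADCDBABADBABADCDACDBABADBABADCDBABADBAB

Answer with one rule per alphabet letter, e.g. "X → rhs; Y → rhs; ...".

A->AD, B->BAB, C->A, D->CD

  step 1 ⇒ step 2: ADBABBAB ⇒ AD·CD·BAB·AD·BAB·BAB·AD·BAB
    A ↦ AD
    B ↦ BAB
    D ↦ CD
    C ↦ A  (constrained at step 2)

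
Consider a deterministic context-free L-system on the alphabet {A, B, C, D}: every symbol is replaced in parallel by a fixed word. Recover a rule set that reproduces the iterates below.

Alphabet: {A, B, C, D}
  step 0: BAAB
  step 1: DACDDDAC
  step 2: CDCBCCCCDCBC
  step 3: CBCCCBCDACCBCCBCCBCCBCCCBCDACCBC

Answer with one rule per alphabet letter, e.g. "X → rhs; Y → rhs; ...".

  step 2 ⇒ step 3: CDCBCCCCDCBC ⇒ CBC·C·CBC·DAC·CBC·CBC·CBC·CBC·C·CBC·DAC·CBC
    B ↦ DAC
    C ↦ CBC
    D ↦ C
  step 0 ⇒ step 1: BAAB ⇒ DAC·D·D·DAC
    A ↦ D

A->D, B->DAC, C->CBC, D->C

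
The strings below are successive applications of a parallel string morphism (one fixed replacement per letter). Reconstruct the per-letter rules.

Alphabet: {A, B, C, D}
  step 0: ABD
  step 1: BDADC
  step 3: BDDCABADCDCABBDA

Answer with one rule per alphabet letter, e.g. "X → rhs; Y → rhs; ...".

  step 0 ⇒ step 1: ABD ⇒ BD·A·DC
    A ↦ BD
    B ↦ A
    D ↦ DC
    C ↦ AB  (constrained at step 1)

A->BD, B->A, C->AB, D->DC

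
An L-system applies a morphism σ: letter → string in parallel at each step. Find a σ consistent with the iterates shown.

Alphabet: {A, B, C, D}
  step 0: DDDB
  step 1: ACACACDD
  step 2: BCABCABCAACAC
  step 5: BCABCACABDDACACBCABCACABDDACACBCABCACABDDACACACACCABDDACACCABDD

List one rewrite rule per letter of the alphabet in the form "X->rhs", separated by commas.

A->B, B->DD, C->CA, D->AC

  step 1 ⇒ step 2: ACACACDD ⇒ B·CA·B·CA·B·CA·AC·AC
    A ↦ B
    C ↦ CA
    D ↦ AC
  step 0 ⇒ step 1: DDDB ⇒ AC·AC·AC·DD
    B ↦ DD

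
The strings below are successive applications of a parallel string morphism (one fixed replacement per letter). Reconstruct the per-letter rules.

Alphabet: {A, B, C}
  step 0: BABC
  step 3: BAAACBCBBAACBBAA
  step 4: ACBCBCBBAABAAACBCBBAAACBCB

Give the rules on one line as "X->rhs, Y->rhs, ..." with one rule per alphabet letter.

  step 3 ⇒ step 4: BAAACBCBBAACBBAA ⇒ A·CB·CB·CB·BA·A·BA·A·A·CB·CB·BA·A·A·CB·CB
    A ↦ CB
    B ↦ A
    C ↦ BA

A->CB, B->A, C->BA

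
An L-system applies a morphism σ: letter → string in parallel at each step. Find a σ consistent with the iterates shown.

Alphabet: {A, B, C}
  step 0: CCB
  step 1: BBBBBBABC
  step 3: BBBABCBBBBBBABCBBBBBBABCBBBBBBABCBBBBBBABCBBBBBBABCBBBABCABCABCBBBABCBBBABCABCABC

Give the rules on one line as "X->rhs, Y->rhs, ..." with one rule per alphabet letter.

  step 0 ⇒ step 1: CCB ⇒ BBB·BBB·ABC
    B ↦ ABC
    C ↦ BBB
    A ↦ BBB  (constrained at step 1)

A->BBB, B->ABC, C->BBB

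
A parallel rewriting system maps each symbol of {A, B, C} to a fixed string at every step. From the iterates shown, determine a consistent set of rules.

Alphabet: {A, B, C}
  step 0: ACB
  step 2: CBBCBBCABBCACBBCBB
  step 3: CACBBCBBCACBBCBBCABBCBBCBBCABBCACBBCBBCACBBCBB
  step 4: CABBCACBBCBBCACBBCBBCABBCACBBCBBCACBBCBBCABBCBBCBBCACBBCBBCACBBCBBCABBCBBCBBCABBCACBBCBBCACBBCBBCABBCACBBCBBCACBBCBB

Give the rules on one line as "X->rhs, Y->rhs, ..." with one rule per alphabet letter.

A->BB, B->CBB, C->CA

  step 3 ⇒ step 4: CACBBCBBCACBBCBBCABBCBBCBBCABBCACBBCBBCACBBCBB ⇒ CA·BB·CA·CBB·CBB·CA·CBB·CBB·CA·BB·CA·CBB·CBB·CA·CBB·CBB·CA·BB·CBB·CBB·CA·CBB·CBB·CA·CBB·CBB·CA·BB·CBB·CBB·CA·BB·CA·CBB·CBB·CA·CBB·CBB·CA·BB·CA·CBB·CBB·CA·CBB·CBB
    A ↦ BB
    B ↦ CBB
    C ↦ CA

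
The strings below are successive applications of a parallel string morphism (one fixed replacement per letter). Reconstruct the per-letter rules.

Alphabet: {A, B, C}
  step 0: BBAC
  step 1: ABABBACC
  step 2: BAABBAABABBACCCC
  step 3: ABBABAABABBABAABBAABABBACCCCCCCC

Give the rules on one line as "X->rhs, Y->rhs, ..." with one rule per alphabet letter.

A->BA, B->AB, C->CC

  step 2 ⇒ step 3: BAABBAABABBACCCC ⇒ AB·BA·BA·AB·AB·BA·BA·AB·BA·AB·AB·BA·CC·CC·CC·CC
    A ↦ BA
    B ↦ AB
    C ↦ CC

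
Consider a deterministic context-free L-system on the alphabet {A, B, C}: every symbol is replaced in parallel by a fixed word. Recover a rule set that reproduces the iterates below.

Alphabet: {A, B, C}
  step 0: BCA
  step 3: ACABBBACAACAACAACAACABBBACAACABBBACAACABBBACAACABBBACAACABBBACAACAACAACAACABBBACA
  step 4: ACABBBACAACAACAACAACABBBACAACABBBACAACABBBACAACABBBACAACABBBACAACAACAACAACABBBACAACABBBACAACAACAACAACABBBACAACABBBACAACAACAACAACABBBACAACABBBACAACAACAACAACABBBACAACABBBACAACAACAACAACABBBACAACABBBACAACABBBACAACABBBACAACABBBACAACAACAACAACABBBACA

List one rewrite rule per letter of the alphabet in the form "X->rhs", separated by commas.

A->ACA, B->ACA, C->BBB

  step 3 ⇒ step 4: ACABBBACAACAACAACAACABBBACAACABBBACAACABBBACAACABBBACAACABBBACAACAACAACAACABBBACA ⇒ ACA·BBB·ACA·ACA·ACA·ACA·ACA·BBB·ACA·ACA·BBB·ACA·ACA·BBB·ACA·ACA·BBB·ACA·ACA·BBB·ACA·ACA·ACA·ACA·ACA·BBB·ACA·ACA·BBB·ACA·ACA·ACA·ACA·ACA·BBB·ACA·ACA·BBB·ACA·ACA·ACA·ACA·ACA·BBB·ACA·ACA·BBB·ACA·ACA·ACA·ACA·ACA·BBB·ACA·ACA·BBB·ACA·ACA·ACA·ACA·ACA·BBB·ACA·ACA·BBB·ACA·ACA·BBB·ACA·ACA·BBB·ACA·ACA·BBB·ACA·ACA·ACA·ACA·ACA·BBB·ACA
    A ↦ ACA
    B ↦ ACA
    C ↦ BBB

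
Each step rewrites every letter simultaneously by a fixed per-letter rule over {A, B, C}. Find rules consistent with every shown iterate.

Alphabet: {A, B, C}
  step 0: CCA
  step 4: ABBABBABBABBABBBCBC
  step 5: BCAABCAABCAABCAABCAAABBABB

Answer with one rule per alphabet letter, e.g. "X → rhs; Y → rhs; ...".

  step 4 ⇒ step 5: ABBABBABBABBABBBCBC ⇒ BC·A·A·BC·A·A·BC·A·A·BC·A·A·BC·A·A·A·BB·A·BB
    A ↦ BC
    B ↦ A
    C ↦ BB

A->BC, B->A, C->BB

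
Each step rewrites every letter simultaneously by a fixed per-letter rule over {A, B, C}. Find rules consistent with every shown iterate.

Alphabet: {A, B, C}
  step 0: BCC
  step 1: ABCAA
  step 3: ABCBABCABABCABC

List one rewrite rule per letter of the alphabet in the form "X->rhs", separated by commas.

  step 0 ⇒ step 1: BCC ⇒ ABC·A·A
    B ↦ ABC
    C ↦ A
    A ↦ B  (constrained at step 1)

A->B, B->ABC, C->A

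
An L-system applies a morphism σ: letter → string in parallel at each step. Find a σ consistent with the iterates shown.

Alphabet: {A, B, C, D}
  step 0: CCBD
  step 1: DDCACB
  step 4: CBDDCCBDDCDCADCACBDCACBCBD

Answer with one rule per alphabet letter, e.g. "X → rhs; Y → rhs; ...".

A->DC, B->CA, C->D, D->CB

  step 0 ⇒ step 1: CCBD ⇒ D·D·CA·CB
    B ↦ CA
    C ↦ D
    D ↦ CB
    A ↦ DC  (constrained at step 1)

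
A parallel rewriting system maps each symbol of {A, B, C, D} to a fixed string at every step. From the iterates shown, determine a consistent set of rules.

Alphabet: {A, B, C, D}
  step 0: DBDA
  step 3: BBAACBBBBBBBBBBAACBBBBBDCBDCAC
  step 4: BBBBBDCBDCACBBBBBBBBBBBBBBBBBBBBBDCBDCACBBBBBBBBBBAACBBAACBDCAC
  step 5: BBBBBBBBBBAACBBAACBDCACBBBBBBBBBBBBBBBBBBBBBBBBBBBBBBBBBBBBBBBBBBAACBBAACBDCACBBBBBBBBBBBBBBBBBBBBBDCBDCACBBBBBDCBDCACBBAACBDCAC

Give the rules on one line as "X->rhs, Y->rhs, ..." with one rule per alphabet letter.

  step 4 ⇒ step 5: BBBBBDCBDCACBBBBBBBBBBBBBBBBBBBBBDCBDCACBBBBBBBBBBAACBBAACBDCAC ⇒ BB·BB·BB·BB·BB·A·AC·BB·A·AC·BDC·AC·BB·BB·BB·BB·BB·BB·BB·BB·BB·BB·BB·BB·BB·BB·BB·BB·BB·BB·BB·BB·BB·A·AC·BB·A·AC·BDC·AC·BB·BB·BB·BB·BB·BB·BB·BB·BB·BB·BDC·BDC·AC·BB·BB·BDC·BDC·AC·BB·A·AC·BDC·AC
    A ↦ BDC
    B ↦ BB
    C ↦ AC
    D ↦ A

A->BDC, B->BB, C->AC, D->A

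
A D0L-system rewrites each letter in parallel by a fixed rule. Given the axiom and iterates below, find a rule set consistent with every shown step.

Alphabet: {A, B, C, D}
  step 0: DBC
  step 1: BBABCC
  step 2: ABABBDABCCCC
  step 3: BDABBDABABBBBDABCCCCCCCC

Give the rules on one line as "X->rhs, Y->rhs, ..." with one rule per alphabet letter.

  step 2 ⇒ step 3: ABABBDABCCCC ⇒ BD·AB·BD·AB·AB·BB·BD·AB·CC·CC·CC·CC
    A ↦ BD
    B ↦ AB
    C ↦ CC
    D ↦ BB

A->BD, B->AB, C->CC, D->BB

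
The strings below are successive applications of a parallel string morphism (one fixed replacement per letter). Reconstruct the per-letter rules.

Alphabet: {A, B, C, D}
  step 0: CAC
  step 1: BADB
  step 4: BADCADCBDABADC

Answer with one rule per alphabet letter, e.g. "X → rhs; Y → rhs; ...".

A->AD, B->DA, C->B, D->C

  step 0 ⇒ step 1: CAC ⇒ B·AD·B
    A ↦ AD
    C ↦ B
    B ↦ DA  (constrained at step 1)
    D ↦ C  (constrained at step 1)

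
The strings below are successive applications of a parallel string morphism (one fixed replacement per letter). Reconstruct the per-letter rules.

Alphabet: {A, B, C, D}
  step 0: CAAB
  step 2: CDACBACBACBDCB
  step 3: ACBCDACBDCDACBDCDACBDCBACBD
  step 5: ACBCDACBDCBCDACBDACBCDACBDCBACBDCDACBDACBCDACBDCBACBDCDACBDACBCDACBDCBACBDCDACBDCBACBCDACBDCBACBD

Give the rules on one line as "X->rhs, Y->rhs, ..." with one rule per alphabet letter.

  step 2 ⇒ step 3: CDACBACBACBDCB ⇒ A·CB·CD·A·CBD·CD·A·CBD·CD·A·CBD·CB·A·CBD
    A ↦ CD
    B ↦ CBD
    C ↦ A
    D ↦ CB

A->CD, B->CBD, C->A, D->CB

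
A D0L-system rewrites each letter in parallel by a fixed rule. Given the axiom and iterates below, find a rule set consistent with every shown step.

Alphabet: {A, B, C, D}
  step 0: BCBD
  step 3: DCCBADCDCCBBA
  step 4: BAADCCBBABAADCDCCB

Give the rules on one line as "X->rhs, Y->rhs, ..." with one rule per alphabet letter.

  step 3 ⇒ step 4: DCCBADCDCCBBA ⇒ B·A·A·DC·CB·B·A·B·A·A·DC·DC·CB
    A ↦ CB
    B ↦ DC
    C ↦ A
    D ↦ B

A->CB, B->DC, C->A, D->B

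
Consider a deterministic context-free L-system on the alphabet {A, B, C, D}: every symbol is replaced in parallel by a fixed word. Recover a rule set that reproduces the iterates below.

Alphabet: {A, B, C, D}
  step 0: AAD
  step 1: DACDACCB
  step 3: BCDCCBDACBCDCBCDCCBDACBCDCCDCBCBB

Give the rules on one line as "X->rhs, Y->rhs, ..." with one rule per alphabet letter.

A->DAC, B->CDC, C->B, D->CB

  step 0 ⇒ step 1: AAD ⇒ DAC·DAC·CB
    A ↦ DAC
    D ↦ CB
    B ↦ CDC  (constrained at step 1)
    C ↦ B  (constrained at step 1)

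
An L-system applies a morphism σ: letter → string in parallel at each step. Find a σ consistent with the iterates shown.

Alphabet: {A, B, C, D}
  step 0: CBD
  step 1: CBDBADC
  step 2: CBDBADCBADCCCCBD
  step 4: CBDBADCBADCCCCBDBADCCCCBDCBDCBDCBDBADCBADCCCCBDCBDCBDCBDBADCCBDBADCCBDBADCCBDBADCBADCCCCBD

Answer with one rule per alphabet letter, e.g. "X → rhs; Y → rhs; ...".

  step 1 ⇒ step 2: CBDBADC ⇒ CBD·BAD·C·BAD·CC·C·CBD
    A ↦ CC
    B ↦ BAD
    C ↦ CBD
    D ↦ C

A->CC, B->BAD, C->CBD, D->C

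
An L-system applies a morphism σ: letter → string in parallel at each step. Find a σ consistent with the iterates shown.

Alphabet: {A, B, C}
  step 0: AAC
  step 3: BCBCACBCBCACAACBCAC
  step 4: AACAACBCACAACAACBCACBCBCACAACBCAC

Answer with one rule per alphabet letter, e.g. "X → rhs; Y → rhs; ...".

  step 3 ⇒ step 4: BCBCACBCBCACAACBCAC ⇒ A·AC·A·AC·BC·AC·A·AC·A·AC·BC·AC·BC·BC·AC·A·AC·BC·AC
    A ↦ BC
    B ↦ A
    C ↦ AC

A->BC, B->A, C->AC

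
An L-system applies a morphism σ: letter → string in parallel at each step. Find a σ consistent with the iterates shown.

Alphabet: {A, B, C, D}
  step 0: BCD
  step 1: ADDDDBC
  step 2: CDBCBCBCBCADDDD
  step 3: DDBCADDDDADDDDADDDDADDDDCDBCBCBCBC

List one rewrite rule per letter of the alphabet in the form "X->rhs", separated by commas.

A->CD, B->ADD, C->DD, D->BC

  step 2 ⇒ step 3: CDBCBCBCBCADDDD ⇒ DD·BC·ADD·DD·ADD·DD·ADD·DD·ADD·DD·CD·BC·BC·BC·BC
    A ↦ CD
    B ↦ ADD
    C ↦ DD
    D ↦ BC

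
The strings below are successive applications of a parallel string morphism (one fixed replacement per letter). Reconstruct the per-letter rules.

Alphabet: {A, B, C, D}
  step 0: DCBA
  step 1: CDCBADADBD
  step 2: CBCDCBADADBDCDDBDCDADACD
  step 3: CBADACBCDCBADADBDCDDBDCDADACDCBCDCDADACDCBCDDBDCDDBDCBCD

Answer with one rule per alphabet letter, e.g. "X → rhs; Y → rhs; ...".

  step 2 ⇒ step 3: CBCDCBADADBDCDDBDCDADACD ⇒ CB·ADA·CB·CD·CB·ADA·DBD·CD·DBD·CD·ADA·CD·CB·CD·CD·ADA·CD·CB·CD·DBD·CD·DBD·CB·CD
    A ↦ DBD
    B ↦ ADA
    C ↦ CB
    D ↦ CD

A->DBD, B->ADA, C->CB, D->CD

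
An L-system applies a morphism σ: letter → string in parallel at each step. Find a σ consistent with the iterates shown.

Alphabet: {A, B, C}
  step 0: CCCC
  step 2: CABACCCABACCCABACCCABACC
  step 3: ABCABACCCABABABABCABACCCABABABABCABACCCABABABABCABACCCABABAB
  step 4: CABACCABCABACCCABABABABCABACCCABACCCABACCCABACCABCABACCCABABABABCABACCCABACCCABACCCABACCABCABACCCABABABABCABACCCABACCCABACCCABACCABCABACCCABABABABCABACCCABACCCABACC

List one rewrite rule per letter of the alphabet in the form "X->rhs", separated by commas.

A->CAB, B->ACC, C->AB

  step 3 ⇒ step 4: ABCABACCCABABABABCABACCCABABABABCABACCCABABABABCABACCCABABAB ⇒ CAB·ACC·AB·CAB·ACC·CAB·AB·AB·AB·CAB·ACC·CAB·ACC·CAB·ACC·CAB·ACC·AB·CAB·ACC·CAB·AB·AB·AB·CAB·ACC·CAB·ACC·CAB·ACC·CAB·ACC·AB·CAB·ACC·CAB·AB·AB·AB·CAB·ACC·CAB·ACC·CAB·ACC·CAB·ACC·AB·CAB·ACC·CAB·AB·AB·AB·CAB·ACC·CAB·ACC·CAB·ACC
    A ↦ CAB
    B ↦ ACC
    C ↦ AB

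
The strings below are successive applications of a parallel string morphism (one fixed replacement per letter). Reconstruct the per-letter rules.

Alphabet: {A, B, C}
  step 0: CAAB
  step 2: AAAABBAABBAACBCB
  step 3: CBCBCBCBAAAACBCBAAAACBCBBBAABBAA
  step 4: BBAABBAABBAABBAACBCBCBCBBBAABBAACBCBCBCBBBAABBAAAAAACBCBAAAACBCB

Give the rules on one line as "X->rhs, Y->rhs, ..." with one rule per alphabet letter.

  step 3 ⇒ step 4: CBCBCBCBAAAACBCBAAAACBCBBBAABBAA ⇒ BB·AA·BB·AA·BB·AA·BB·AA·CB·CB·CB·CB·BB·AA·BB·AA·CB·CB·CB·CB·BB·AA·BB·AA·AA·AA·CB·CB·AA·AA·CB·CB
    A ↦ CB
    B ↦ AA
    C ↦ BB

A->CB, B->AA, C->BB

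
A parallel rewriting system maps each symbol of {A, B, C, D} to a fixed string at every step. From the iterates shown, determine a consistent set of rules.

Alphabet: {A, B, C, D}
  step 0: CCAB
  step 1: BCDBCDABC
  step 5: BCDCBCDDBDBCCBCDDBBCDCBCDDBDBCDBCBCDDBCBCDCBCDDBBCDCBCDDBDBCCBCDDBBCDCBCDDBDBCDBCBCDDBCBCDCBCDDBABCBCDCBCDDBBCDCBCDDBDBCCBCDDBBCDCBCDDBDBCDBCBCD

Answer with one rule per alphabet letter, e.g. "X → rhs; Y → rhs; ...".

A->AB, B->C, C->BCD, D->DB

  step 0 ⇒ step 1: CCAB ⇒ BCD·BCD·AB·C
    A ↦ AB
    B ↦ C
    C ↦ BCD
    D ↦ DB  (constrained at step 1)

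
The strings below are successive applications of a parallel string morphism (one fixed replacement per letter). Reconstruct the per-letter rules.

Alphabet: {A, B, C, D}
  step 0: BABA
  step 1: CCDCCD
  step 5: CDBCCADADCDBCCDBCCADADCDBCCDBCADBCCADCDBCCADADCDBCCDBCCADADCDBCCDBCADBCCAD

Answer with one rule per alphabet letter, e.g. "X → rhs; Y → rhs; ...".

  step 0 ⇒ step 1: BABA ⇒ C·CD·C·CD
    A ↦ CD
    B ↦ C
    C ↦ AD  (constrained at step 1)
    D ↦ BC  (constrained at step 1)

A->CD, B->C, C->AD, D->BC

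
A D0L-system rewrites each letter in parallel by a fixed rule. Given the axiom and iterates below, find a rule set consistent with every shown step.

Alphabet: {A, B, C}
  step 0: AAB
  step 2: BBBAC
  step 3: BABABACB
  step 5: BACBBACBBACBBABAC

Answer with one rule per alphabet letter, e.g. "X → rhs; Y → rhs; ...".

A->C, B->BA, C->B

  step 2 ⇒ step 3: BBBAC ⇒ BA·BA·BA·C·B
    A ↦ C
    B ↦ BA
    C ↦ B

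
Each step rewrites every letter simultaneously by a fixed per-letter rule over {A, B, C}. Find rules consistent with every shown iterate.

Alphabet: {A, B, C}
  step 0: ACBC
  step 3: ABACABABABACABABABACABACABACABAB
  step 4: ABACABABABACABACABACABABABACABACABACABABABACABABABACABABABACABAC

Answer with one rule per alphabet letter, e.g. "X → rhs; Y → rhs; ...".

  step 3 ⇒ step 4: ABACABABABACABABABACABACABACABAB ⇒ AB·AC·AB·AB·AB·AC·AB·AC·AB·AC·AB·AB·AB·AC·AB·AC·AB·AC·AB·AB·AB·AC·AB·AB·AB·AC·AB·AB·AB·AC·AB·AC
    A ↦ AB
    B ↦ AC
    C ↦ AB

A->AB, B->AC, C->AB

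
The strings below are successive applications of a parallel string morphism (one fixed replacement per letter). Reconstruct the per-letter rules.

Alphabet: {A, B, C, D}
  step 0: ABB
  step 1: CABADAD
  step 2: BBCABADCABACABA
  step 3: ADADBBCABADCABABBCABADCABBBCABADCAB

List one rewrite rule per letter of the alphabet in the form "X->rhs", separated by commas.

  step 2 ⇒ step 3: BBCABADCABACABA ⇒ AD·AD·BB·CAB·AD·CAB·A·BB·CAB·AD·CAB·BB·CAB·AD·CAB
    A ↦ CAB
    B ↦ AD
    C ↦ BB
    D ↦ A

A->CAB, B->AD, C->BB, D->A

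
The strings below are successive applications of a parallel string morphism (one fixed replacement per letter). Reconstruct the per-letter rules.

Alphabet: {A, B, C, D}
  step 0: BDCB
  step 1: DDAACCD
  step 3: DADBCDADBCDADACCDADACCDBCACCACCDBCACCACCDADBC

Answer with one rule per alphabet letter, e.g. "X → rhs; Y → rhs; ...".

A->DBC, B->D, C->ACC, D->DA

  step 0 ⇒ step 1: BDCB ⇒ D·DA·ACC·D
    B ↦ D
    C ↦ ACC
    D ↦ DA
    A ↦ DBC  (constrained at step 1)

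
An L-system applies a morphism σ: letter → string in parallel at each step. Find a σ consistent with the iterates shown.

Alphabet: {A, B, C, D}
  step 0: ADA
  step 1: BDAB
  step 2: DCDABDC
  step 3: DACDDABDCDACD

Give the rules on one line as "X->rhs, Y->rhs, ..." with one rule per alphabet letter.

A->B, B->DC, C->CD, D->DA

  step 2 ⇒ step 3: DCDABDC ⇒ DA·CD·DA·B·DC·DA·CD
    A ↦ B
    B ↦ DC
    C ↦ CD
    D ↦ DA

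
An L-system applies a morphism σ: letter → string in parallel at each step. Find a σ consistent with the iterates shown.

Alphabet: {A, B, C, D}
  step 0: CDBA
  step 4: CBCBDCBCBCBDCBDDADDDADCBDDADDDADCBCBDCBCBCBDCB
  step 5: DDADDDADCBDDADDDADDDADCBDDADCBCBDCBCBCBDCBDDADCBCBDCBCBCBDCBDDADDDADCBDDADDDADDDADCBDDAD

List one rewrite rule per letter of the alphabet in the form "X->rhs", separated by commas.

A->D, B->AD, C->DD, D->CB

  step 4 ⇒ step 5: CBCBDCBCBCBDCBDDADDDADCBDDADDDADCBCBDCBCBCBDCB ⇒ DD·AD·DD·AD·CB·DD·AD·DD·AD·DD·AD·CB·DD·AD·CB·CB·D·CB·CB·CB·D·CB·DD·AD·CB·CB·D·CB·CB·CB·D·CB·DD·AD·DD·AD·CB·DD·AD·DD·AD·DD·AD·CB·DD·AD
    A ↦ D
    B ↦ AD
    C ↦ DD
    D ↦ CB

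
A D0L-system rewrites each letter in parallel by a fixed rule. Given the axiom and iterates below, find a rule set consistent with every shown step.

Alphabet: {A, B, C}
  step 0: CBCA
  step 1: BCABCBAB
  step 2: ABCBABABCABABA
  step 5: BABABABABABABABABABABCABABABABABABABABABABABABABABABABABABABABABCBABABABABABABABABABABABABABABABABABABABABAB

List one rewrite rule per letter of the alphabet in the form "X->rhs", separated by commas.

A->BAB, B->A, C->BC

  step 1 ⇒ step 2: BCABCBAB ⇒ A·BC·BAB·A·BC·A·BAB·A
    A ↦ BAB
    B ↦ A
    C ↦ BC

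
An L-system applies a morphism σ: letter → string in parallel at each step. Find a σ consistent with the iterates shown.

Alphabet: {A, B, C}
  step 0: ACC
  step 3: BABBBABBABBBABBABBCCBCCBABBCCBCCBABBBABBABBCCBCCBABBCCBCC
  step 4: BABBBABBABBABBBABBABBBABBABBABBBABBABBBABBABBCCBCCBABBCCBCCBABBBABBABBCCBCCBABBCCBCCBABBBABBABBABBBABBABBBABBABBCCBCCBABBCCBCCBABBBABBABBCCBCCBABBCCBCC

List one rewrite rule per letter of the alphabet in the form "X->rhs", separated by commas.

A->B, B->BAB, C->BCC

  step 3 ⇒ step 4: BABBBABBABBBABBABBCCBCCBABBCCBCCBABBBABBABBCCBCCBABBCCBCC ⇒ BAB·B·BAB·BAB·BAB·B·BAB·BAB·B·BAB·BAB·BAB·B·BAB·BAB·B·BAB·BAB·BCC·BCC·BAB·BCC·BCC·BAB·B·BAB·BAB·BCC·BCC·BAB·BCC·BCC·BAB·B·BAB·BAB·BAB·B·BAB·BAB·B·BAB·BAB·BCC·BCC·BAB·BCC·BCC·BAB·B·BAB·BAB·BCC·BCC·BAB·BCC·BCC
    A ↦ B
    B ↦ BAB
    C ↦ BCC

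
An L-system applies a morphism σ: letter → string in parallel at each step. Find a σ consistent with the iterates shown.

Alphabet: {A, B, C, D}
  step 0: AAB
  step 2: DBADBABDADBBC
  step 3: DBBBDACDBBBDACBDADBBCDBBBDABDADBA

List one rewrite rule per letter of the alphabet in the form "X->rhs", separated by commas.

A->C, B->BDA, C->DBA, D->DBB

  step 2 ⇒ step 3: DBADBABDADBBC ⇒ DBB·BDA·C·DBB·BDA·C·BDA·DBB·C·DBB·BDA·BDA·DBA
    A ↦ C
    B ↦ BDA
    C ↦ DBA
    D ↦ DBB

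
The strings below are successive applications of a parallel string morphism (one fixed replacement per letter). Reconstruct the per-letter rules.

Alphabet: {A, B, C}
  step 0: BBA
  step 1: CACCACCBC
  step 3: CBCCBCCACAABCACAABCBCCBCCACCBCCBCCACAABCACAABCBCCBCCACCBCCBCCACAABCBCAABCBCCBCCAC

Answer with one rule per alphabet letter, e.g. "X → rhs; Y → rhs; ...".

  step 0 ⇒ step 1: BBA ⇒ CAC·CAC·CBC
    A ↦ CBC
    B ↦ CAC
    C ↦ AAB  (constrained at step 1)

A->CBC, B->CAC, C->AAB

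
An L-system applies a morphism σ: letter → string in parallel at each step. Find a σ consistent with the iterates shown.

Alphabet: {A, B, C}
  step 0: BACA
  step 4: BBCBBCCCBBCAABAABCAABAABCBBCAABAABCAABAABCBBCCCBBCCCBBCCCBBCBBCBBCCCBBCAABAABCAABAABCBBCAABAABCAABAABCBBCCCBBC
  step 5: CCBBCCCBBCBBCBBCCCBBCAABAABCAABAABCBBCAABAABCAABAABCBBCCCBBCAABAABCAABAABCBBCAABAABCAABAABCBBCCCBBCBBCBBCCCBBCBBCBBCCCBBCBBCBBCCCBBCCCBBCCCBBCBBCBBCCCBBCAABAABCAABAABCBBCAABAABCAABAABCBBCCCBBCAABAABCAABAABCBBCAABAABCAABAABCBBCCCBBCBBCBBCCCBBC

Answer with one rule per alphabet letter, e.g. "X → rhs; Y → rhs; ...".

A->AAB, B->C, C->BBC

  step 4 ⇒ step 5: BBCBBCCCBBCAABAABCAABAABCBBCAABAABCAABAABCBBCCCBBCCCBBCCCBBCBBCBBCCCBBCAABAABCAABAABCBBCAABAABCAABAABCBBCCCBBC ⇒ C·C·BBC·C·C·BBC·BBC·BBC·C·C·BBC·AAB·AAB·C·AAB·AAB·C·BBC·AAB·AAB·C·AAB·AAB·C·BBC·C·C·BBC·AAB·AAB·C·AAB·AAB·C·BBC·AAB·AAB·C·AAB·AAB·C·BBC·C·C·BBC·BBC·BBC·C·C·BBC·BBC·BBC·C·C·BBC·BBC·BBC·C·C·BBC·C·C·BBC·C·C·BBC·BBC·BBC·C·C·BBC·AAB·AAB·C·AAB·AAB·C·BBC·AAB·AAB·C·AAB·AAB·C·BBC·C·C·BBC·AAB·AAB·C·AAB·AAB·C·BBC·AAB·AAB·C·AAB·AAB·C·BBC·C·C·BBC·BBC·BBC·C·C·BBC
    A ↦ AAB
    B ↦ C
    C ↦ BBC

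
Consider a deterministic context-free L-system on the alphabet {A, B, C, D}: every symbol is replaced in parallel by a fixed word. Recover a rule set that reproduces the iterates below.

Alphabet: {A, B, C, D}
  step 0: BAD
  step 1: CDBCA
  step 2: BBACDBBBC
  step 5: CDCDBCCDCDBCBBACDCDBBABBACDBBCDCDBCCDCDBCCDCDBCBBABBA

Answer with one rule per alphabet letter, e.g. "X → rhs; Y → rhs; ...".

  step 1 ⇒ step 2: CDBCA ⇒ BB·A·CD·BB·BC
    A ↦ BC
    B ↦ CD
    C ↦ BB
    D ↦ A

A->BC, B->CD, C->BB, D->A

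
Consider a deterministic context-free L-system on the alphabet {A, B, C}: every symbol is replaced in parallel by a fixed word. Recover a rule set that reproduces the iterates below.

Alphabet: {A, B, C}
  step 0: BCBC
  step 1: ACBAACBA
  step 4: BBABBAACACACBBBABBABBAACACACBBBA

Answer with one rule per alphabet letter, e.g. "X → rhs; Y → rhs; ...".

A->B, B->AC, C->BA

  step 0 ⇒ step 1: BCBC ⇒ AC·BA·AC·BA
    B ↦ AC
    C ↦ BA
    A ↦ B  (constrained at step 1)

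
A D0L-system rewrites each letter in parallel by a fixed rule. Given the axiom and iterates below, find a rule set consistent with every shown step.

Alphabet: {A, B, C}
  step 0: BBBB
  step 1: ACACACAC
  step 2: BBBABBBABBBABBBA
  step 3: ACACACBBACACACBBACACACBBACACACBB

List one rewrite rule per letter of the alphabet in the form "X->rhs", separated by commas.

  step 2 ⇒ step 3: BBBABBBABBBABBBA ⇒ AC·AC·AC·BB·AC·AC·AC·BB·AC·AC·AC·BB·AC·AC·AC·BB
    A ↦ BB
    B ↦ AC
  step 1 ⇒ step 2: ACACACAC ⇒ BB·BA·BB·BA·BB·BA·BB·BA
    C ↦ BA

A->BB, B->AC, C->BA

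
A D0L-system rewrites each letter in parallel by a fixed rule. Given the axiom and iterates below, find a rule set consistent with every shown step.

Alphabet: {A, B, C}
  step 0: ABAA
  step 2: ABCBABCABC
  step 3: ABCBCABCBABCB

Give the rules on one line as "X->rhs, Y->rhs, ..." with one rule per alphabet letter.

  step 2 ⇒ step 3: ABCBABCABC ⇒ AB·C·B·C·AB·C·B·AB·C·B
    A ↦ AB
    B ↦ C
    C ↦ B

A->AB, B->C, C->B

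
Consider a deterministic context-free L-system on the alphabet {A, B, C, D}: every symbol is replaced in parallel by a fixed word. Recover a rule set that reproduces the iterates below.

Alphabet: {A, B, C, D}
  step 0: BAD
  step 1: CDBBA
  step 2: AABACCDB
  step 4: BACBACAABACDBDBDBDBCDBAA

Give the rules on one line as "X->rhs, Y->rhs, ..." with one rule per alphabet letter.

A->DB, B->C, C->AA, D->BA

  step 1 ⇒ step 2: CDBBA ⇒ AA·BA·C·C·DB
    A ↦ DB
    B ↦ C
    C ↦ AA
    D ↦ BA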